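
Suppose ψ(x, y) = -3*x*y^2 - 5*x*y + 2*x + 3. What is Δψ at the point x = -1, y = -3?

6

∂²ψ/∂x² = 0
∂²ψ/∂y² = -6*x
∇²ψ = -6*x
At (-1, -3): 6.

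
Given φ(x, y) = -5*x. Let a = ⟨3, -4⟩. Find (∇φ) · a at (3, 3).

∂φ/∂x = -5
∂φ/∂y = 0
∇φ at (3, 3) = (-5, 0)
∇φ · a = (-5)(3) + (0)(-4) = -15

-15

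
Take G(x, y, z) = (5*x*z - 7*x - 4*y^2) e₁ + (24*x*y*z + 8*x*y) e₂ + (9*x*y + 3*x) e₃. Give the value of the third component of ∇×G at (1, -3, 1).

(∇×G)_3 = ∂G₂/∂x − ∂G₁/∂y
= 24*y*z + 8*y − (-8*y)
= 24*y*z + 16*y
At (1, -3, 1): -120.

-120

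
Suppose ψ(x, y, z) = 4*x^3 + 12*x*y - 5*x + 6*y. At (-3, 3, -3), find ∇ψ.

∂ψ/∂x = 12*x^2 + 12*y - 5
∂ψ/∂y = 12*x + 6
∂ψ/∂z = 0
∇ψ = (12*x^2 + 12*y - 5, 12*x + 6, 0)
At (-3, 3, -3): (139, -30, 0).

(139, -30, 0)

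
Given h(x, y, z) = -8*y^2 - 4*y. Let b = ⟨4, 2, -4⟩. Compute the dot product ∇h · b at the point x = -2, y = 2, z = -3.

∂h/∂x = 0
∂h/∂y = -16*y - 4
∂h/∂z = 0
∇h at (-2, 2, -3) = (0, -36, 0)
∇h · b = (0)(4) + (-36)(2) + (0)(-4) = -72

-72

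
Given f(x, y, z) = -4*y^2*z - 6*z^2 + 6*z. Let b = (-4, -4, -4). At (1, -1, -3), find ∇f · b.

∂f/∂x = 0
∂f/∂y = -8*y*z
∂f/∂z = -4*y^2 - 12*z + 6
∇f at (1, -1, -3) = (0, -24, 38)
∇f · b = (0)(-4) + (-24)(-4) + (38)(-4) = -56

-56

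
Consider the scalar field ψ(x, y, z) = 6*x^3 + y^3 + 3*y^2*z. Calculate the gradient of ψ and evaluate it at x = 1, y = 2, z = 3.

(18, 48, 12)

∂ψ/∂x = 18*x^2
∂ψ/∂y = 3*y^2 + 6*y*z
∂ψ/∂z = 3*y^2
∇ψ = (18*x^2, 3*y^2 + 6*y*z, 3*y^2)
At (1, 2, 3): (18, 48, 12).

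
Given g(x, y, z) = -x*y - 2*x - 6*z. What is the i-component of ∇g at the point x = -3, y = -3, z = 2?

(∇g)_1 = ∂g/∂x = -y - 2
At (-3, -3, 2): 1.

1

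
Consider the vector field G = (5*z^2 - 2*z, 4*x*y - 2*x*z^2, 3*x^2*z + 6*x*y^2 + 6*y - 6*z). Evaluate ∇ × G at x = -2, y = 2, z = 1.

(∇×G)₁ = ∂G₃/∂y − ∂G₂/∂z = 12*x*y + 4*x*z + 6
(∇×G)₂ = ∂G₁/∂z − ∂G₃/∂x = -6*x*z - 6*y^2 + 10*z - 2
(∇×G)₃ = ∂G₂/∂x − ∂G₁/∂y = 4*y - 2*z^2
∇×G = (12*x*y + 4*x*z + 6, -6*x*z - 6*y^2 + 10*z - 2, 4*y - 2*z^2)
At (-2, 2, 1): (-50, -4, 6).

(-50, -4, 6)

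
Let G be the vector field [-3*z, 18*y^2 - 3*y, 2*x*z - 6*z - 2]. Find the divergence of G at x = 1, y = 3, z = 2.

∂G₁/∂x = 0
∂G₂/∂y = 36*y - 3
∂G₃/∂z = 2*x - 6
∇·G = 2*x + 36*y - 9
At (1, 3, 2): 101.

101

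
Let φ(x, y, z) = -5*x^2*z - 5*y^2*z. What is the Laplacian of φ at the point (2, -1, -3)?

60

∂²φ/∂x² = -10*z
∂²φ/∂y² = -10*z
∂²φ/∂z² = 0
∇²φ = -20*z
At (2, -1, -3): 60.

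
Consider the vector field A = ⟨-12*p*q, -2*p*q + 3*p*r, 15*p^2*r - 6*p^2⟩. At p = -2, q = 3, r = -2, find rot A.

(∇×A)₁ = ∂A₃/∂q − ∂A₂/∂r = -3*p
(∇×A)₂ = ∂A₁/∂r − ∂A₃/∂p = -30*p*r + 12*p
(∇×A)₃ = ∂A₂/∂p − ∂A₁/∂q = 12*p - 2*q + 3*r
∇×A = (-3*p, -30*p*r + 12*p, 12*p - 2*q + 3*r)
At (-2, 3, -2): (6, -144, -36).

(6, -144, -36)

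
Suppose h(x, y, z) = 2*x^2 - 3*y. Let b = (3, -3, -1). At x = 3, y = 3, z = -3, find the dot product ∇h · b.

45

∂h/∂x = 4*x
∂h/∂y = -3
∂h/∂z = 0
∇h at (3, 3, -3) = (12, -3, 0)
∇h · b = (12)(3) + (-3)(-3) + (0)(-1) = 45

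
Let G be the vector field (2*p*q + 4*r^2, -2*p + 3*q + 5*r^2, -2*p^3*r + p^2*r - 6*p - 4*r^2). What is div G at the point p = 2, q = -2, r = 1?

-21

∂G₁/∂p = 2*q
∂G₂/∂q = 3
∂G₃/∂r = -2*p^3 + p^2 - 8*r
∇·G = -2*p^3 + p^2 + 2*q - 8*r + 3
At (2, -2, 1): -21.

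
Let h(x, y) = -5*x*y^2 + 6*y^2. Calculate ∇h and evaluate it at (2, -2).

(-20, 16)

∂h/∂x = -5*y^2
∂h/∂y = -10*x*y + 12*y
∇h = (-5*y^2, -10*x*y + 12*y)
At (2, -2): (-20, 16).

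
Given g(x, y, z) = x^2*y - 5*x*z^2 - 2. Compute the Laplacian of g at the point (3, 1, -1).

∂²g/∂x² = 2*y
∂²g/∂y² = 0
∂²g/∂z² = -10*x
∇²g = -10*x + 2*y
At (3, 1, -1): -28.

-28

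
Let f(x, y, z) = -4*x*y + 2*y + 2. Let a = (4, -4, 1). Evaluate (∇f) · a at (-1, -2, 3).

∂f/∂x = -4*y
∂f/∂y = -4*x + 2
∂f/∂z = 0
∇f at (-1, -2, 3) = (8, 6, 0)
∇f · a = (8)(4) + (6)(-4) + (0)(1) = 8

8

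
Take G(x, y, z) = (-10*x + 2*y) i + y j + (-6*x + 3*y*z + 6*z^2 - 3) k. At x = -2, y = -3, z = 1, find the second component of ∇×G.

(∇×G)_2 = ∂G₁/∂z − ∂G₃/∂x
= 0 − (-6)
= 6
At (-2, -3, 1): 6.

6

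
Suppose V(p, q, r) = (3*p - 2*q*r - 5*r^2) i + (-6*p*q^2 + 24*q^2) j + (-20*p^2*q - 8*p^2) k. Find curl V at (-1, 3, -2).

(∇×V)₁ = ∂V₃/∂q − ∂V₂/∂r = -20*p^2
(∇×V)₂ = ∂V₁/∂r − ∂V₃/∂p = 40*p*q + 16*p - 2*q - 10*r
(∇×V)₃ = ∂V₂/∂p − ∂V₁/∂q = -6*q^2 + 2*r
∇×V = (-20*p^2, 40*p*q + 16*p - 2*q - 10*r, -6*q^2 + 2*r)
At (-1, 3, -2): (-20, -122, -58).

(-20, -122, -58)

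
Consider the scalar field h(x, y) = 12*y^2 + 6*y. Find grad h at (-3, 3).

(0, 78)

∂h/∂x = 0
∂h/∂y = 24*y + 6
∇h = (0, 24*y + 6)
At (-3, 3): (0, 78).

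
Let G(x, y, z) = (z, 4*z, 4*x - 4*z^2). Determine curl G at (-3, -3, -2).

(-4, -3, 0)

(∇×G)₁ = ∂G₃/∂y − ∂G₂/∂z = -4
(∇×G)₂ = ∂G₁/∂z − ∂G₃/∂x = -3
(∇×G)₃ = ∂G₂/∂x − ∂G₁/∂y = 0
∇×G = (-4, -3, 0)
At (-3, -3, -2): (-4, -3, 0).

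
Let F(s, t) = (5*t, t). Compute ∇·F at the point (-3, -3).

1

∂F₁/∂s = 0
∂F₂/∂t = 1
∇·F = 1
At (-3, -3): 1.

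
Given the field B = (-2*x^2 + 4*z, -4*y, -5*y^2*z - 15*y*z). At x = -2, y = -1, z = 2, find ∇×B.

(-10, 4, 0)

(∇×B)₁ = ∂B₃/∂y − ∂B₂/∂z = -10*y*z - 15*z
(∇×B)₂ = ∂B₁/∂z − ∂B₃/∂x = 4
(∇×B)₃ = ∂B₂/∂x − ∂B₁/∂y = 0
∇×B = (-10*y*z - 15*z, 4, 0)
At (-2, -1, 2): (-10, 4, 0).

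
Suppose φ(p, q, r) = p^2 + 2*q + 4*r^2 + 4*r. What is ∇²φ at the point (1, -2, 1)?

10

∂²φ/∂p² = 2
∂²φ/∂q² = 0
∂²φ/∂r² = 8
∇²φ = 10
At (1, -2, 1): 10.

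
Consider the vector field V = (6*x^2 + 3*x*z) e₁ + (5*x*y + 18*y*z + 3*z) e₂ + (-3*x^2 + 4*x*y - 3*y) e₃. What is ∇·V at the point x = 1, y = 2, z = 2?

59

∂V₁/∂x = 12*x + 3*z
∂V₂/∂y = 5*x + 18*z
∂V₃/∂z = 0
∇·V = 17*x + 21*z
At (1, 2, 2): 59.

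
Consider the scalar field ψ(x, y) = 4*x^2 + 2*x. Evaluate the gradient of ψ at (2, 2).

∂ψ/∂x = 8*x + 2
∂ψ/∂y = 0
∇ψ = (8*x + 2, 0)
At (2, 2): (18, 0).

(18, 0)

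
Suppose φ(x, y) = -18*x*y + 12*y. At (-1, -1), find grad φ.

∂φ/∂x = -18*y
∂φ/∂y = -18*x + 12
∇φ = (-18*y, -18*x + 12)
At (-1, -1): (18, 30).

(18, 30)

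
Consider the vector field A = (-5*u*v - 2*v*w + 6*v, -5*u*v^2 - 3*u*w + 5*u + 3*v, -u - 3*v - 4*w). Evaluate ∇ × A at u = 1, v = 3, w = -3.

(∇×A)₁ = ∂A₃/∂v − ∂A₂/∂w = 3*u - 3
(∇×A)₂ = ∂A₁/∂w − ∂A₃/∂u = -2*v + 1
(∇×A)₃ = ∂A₂/∂u − ∂A₁/∂v = 5*u - 5*v^2 - w - 1
∇×A = (3*u - 3, -2*v + 1, 5*u - 5*v^2 - w - 1)
At (1, 3, -3): (0, -5, -38).

(0, -5, -38)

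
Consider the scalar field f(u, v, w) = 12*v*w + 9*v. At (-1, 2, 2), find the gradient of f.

∂f/∂u = 0
∂f/∂v = 12*w + 9
∂f/∂w = 12*v
∇f = (0, 12*w + 9, 12*v)
At (-1, 2, 2): (0, 33, 24).

(0, 33, 24)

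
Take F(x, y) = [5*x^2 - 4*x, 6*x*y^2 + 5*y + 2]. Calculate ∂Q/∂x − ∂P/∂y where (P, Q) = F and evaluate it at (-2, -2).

24

∂F₂/∂x = 6*y^2
∂F₁/∂y = 0
Scalar curl = 6*y^2
At (-2, -2): 24.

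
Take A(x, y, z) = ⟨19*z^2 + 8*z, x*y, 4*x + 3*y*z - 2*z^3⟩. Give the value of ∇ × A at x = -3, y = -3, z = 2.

(6, 80, -3)

(∇×A)₁ = ∂A₃/∂y − ∂A₂/∂z = 3*z
(∇×A)₂ = ∂A₁/∂z − ∂A₃/∂x = 38*z + 4
(∇×A)₃ = ∂A₂/∂x − ∂A₁/∂y = y
∇×A = (3*z, 38*z + 4, y)
At (-3, -3, 2): (6, 80, -3).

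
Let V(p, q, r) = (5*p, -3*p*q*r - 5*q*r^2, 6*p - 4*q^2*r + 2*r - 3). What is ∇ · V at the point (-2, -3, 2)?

-37

∂V₁/∂p = 5
∂V₂/∂q = -3*p*r - 5*r^2
∂V₃/∂r = -4*q^2 + 2
∇·V = -3*p*r - 4*q^2 - 5*r^2 + 7
At (-2, -3, 2): -37.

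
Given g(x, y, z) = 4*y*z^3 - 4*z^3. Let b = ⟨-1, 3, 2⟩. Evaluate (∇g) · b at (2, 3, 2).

288

∂g/∂x = 0
∂g/∂y = 4*z^3
∂g/∂z = 12*y*z^2 - 12*z^2
∇g at (2, 3, 2) = (0, 32, 96)
∇g · b = (0)(-1) + (32)(3) + (96)(2) = 288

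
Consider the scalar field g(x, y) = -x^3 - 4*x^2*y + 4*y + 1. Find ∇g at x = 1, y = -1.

(5, 0)

∂g/∂x = -3*x^2 - 8*x*y
∂g/∂y = -4*x^2 + 4
∇g = (-3*x^2 - 8*x*y, -4*x^2 + 4)
At (1, -1): (5, 0).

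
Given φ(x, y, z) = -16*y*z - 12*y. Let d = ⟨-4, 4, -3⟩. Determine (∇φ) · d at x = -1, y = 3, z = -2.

224

∂φ/∂x = 0
∂φ/∂y = -16*z - 12
∂φ/∂z = -16*y
∇φ at (-1, 3, -2) = (0, 20, -48)
∇φ · d = (0)(-4) + (20)(4) + (-48)(-3) = 224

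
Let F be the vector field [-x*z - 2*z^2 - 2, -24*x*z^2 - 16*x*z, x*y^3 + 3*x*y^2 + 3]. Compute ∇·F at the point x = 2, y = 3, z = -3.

∂F₁/∂x = -z
∂F₂/∂y = 0
∂F₃/∂z = 0
∇·F = -z
At (2, 3, -3): 3.

3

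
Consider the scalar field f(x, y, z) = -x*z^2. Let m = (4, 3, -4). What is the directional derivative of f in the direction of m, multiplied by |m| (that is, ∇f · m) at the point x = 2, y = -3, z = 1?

∂f/∂x = -z^2
∂f/∂y = 0
∂f/∂z = -2*x*z
∇f at (2, -3, 1) = (-1, 0, -4)
∇f · m = (-1)(4) + (0)(3) + (-4)(-4) = 12

12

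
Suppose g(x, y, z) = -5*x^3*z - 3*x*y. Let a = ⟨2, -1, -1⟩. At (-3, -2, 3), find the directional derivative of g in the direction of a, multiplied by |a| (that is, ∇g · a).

∂g/∂x = -15*x^2*z - 3*y
∂g/∂y = -3*x
∂g/∂z = -5*x^3
∇g at (-3, -2, 3) = (-399, 9, 135)
∇g · a = (-399)(2) + (9)(-1) + (135)(-1) = -942

-942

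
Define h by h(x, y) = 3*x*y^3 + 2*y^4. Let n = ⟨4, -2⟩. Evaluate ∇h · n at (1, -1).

-14

∂h/∂x = 3*y^3
∂h/∂y = 9*x*y^2 + 8*y^3
∇h at (1, -1) = (-3, 1)
∇h · n = (-3)(4) + (1)(-2) = -14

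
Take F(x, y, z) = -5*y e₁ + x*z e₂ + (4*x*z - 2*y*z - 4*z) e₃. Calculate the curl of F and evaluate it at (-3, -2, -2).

(∇×F)₁ = ∂F₃/∂y − ∂F₂/∂z = -x - 2*z
(∇×F)₂ = ∂F₁/∂z − ∂F₃/∂x = -4*z
(∇×F)₃ = ∂F₂/∂x − ∂F₁/∂y = z + 5
∇×F = (-x - 2*z, -4*z, z + 5)
At (-3, -2, -2): (7, 8, 3).

(7, 8, 3)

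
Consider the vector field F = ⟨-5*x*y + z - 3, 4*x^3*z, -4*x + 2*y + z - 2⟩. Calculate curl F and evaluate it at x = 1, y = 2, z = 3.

(∇×F)₁ = ∂F₃/∂y − ∂F₂/∂z = -4*x^3 + 2
(∇×F)₂ = ∂F₁/∂z − ∂F₃/∂x = 5
(∇×F)₃ = ∂F₂/∂x − ∂F₁/∂y = 12*x^2*z + 5*x
∇×F = (-4*x^3 + 2, 5, 12*x^2*z + 5*x)
At (1, 2, 3): (-2, 5, 41).

(-2, 5, 41)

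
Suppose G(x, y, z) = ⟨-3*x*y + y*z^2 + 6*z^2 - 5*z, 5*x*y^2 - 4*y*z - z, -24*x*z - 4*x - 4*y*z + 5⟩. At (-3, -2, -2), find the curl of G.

(1, -65, 7)

(∇×G)₁ = ∂G₃/∂y − ∂G₂/∂z = 4*y - 4*z + 1
(∇×G)₂ = ∂G₁/∂z − ∂G₃/∂x = 2*y*z + 36*z - 1
(∇×G)₃ = ∂G₂/∂x − ∂G₁/∂y = 3*x + 5*y^2 - z^2
∇×G = (4*y - 4*z + 1, 2*y*z + 36*z - 1, 3*x + 5*y^2 - z^2)
At (-3, -2, -2): (1, -65, 7).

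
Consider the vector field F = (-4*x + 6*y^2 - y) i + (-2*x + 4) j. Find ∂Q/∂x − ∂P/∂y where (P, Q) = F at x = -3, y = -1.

∂F₂/∂x = -2
∂F₁/∂y = 12*y - 1
Scalar curl = -12*y - 1
At (-3, -1): 11.

11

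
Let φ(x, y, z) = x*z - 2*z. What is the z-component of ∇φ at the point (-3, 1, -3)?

(∇φ)_3 = ∂φ/∂z = x - 2
At (-3, 1, -3): -5.

-5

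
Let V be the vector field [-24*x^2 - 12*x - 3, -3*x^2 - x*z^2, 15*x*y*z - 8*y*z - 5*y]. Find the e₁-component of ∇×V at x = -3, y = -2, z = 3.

(∇×V)_1 = ∂V₃/∂y − ∂V₂/∂z
= 15*x*z - 8*z - 5 − (-2*x*z)
= 17*x*z - 8*z - 5
At (-3, -2, 3): -182.

-182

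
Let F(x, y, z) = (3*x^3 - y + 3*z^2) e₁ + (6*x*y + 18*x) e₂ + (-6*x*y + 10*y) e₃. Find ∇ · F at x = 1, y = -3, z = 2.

15

∂F₁/∂x = 9*x^2
∂F₂/∂y = 6*x
∂F₃/∂z = 0
∇·F = 9*x^2 + 6*x
At (1, -3, 2): 15.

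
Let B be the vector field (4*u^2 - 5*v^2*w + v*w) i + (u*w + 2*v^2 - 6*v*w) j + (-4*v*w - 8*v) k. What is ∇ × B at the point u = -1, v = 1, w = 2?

(∇×B)₁ = ∂B₃/∂v − ∂B₂/∂w = -u + 6*v - 4*w - 8
(∇×B)₂ = ∂B₁/∂w − ∂B₃/∂u = -5*v^2 + v
(∇×B)₃ = ∂B₂/∂u − ∂B₁/∂v = 10*v*w
∇×B = (-u + 6*v - 4*w - 8, -5*v^2 + v, 10*v*w)
At (-1, 1, 2): (-9, -4, 20).

(-9, -4, 20)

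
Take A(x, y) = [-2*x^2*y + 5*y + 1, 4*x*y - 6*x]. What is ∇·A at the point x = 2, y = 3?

-16

∂A₁/∂x = -4*x*y
∂A₂/∂y = 4*x
∇·A = -4*x*y + 4*x
At (2, 3): -16.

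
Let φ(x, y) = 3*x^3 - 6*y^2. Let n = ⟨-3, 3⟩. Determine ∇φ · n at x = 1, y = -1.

∂φ/∂x = 9*x^2
∂φ/∂y = -12*y
∇φ at (1, -1) = (9, 12)
∇φ · n = (9)(-3) + (12)(3) = 9

9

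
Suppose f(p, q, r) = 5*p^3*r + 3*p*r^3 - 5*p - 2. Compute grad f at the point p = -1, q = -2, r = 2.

∂f/∂p = 15*p^2*r + 3*r^3 - 5
∂f/∂q = 0
∂f/∂r = 5*p^3 + 9*p*r^2
∇f = (15*p^2*r + 3*r^3 - 5, 0, 5*p^3 + 9*p*r^2)
At (-1, -2, 2): (49, 0, -41).

(49, 0, -41)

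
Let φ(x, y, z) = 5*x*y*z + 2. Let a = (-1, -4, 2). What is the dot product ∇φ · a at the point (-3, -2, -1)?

∂φ/∂x = 5*y*z
∂φ/∂y = 5*x*z
∂φ/∂z = 5*x*y
∇φ at (-3, -2, -1) = (10, 15, 30)
∇φ · a = (10)(-1) + (15)(-4) + (30)(2) = -10

-10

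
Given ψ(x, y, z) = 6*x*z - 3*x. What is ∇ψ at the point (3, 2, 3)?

(15, 0, 18)

∂ψ/∂x = 6*z - 3
∂ψ/∂y = 0
∂ψ/∂z = 6*x
∇ψ = (6*z - 3, 0, 6*x)
At (3, 2, 3): (15, 0, 18).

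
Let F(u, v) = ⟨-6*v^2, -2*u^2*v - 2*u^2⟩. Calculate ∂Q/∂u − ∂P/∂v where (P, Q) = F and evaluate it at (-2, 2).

∂F₂/∂u = -4*u*v - 4*u
∂F₁/∂v = -12*v
Scalar curl = -4*u*v - 4*u + 12*v
At (-2, 2): 48.

48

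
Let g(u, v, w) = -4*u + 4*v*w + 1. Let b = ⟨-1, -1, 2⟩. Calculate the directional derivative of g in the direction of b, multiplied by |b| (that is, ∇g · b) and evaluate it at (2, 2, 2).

∂g/∂u = -4
∂g/∂v = 4*w
∂g/∂w = 4*v
∇g at (2, 2, 2) = (-4, 8, 8)
∇g · b = (-4)(-1) + (8)(-1) + (8)(2) = 12

12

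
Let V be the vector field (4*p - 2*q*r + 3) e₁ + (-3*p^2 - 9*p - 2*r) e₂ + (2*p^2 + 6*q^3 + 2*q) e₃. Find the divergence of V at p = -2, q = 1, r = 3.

4

∂V₁/∂p = 4
∂V₂/∂q = 0
∂V₃/∂r = 0
∇·V = 4
At (-2, 1, 3): 4.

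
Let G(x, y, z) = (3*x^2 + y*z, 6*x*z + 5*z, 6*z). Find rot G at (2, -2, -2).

(∇×G)₁ = ∂G₃/∂y − ∂G₂/∂z = -6*x - 5
(∇×G)₂ = ∂G₁/∂z − ∂G₃/∂x = y
(∇×G)₃ = ∂G₂/∂x − ∂G₁/∂y = 5*z
∇×G = (-6*x - 5, y, 5*z)
At (2, -2, -2): (-17, -2, -10).

(-17, -2, -10)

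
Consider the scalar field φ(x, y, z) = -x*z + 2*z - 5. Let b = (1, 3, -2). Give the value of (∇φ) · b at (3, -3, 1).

1

∂φ/∂x = -z
∂φ/∂y = 0
∂φ/∂z = -x + 2
∇φ at (3, -3, 1) = (-1, 0, -1)
∇φ · b = (-1)(1) + (0)(3) + (-1)(-2) = 1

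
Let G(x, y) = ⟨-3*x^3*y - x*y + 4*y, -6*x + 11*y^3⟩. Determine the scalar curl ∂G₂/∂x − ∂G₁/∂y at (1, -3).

∂G₂/∂x = -6
∂G₁/∂y = -3*x^3 - x + 4
Scalar curl = 3*x^3 + x - 10
At (1, -3): -6.

-6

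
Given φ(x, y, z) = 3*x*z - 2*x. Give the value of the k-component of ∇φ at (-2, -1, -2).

(∇φ)_3 = ∂φ/∂z = 3*x
At (-2, -1, -2): -6.

-6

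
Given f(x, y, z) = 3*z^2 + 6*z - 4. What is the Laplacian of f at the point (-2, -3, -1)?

6

∂²f/∂x² = 0
∂²f/∂y² = 0
∂²f/∂z² = 6
∇²f = 6
At (-2, -3, -1): 6.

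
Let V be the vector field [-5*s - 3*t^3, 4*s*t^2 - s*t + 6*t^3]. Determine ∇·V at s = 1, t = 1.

∂V₁/∂s = -5
∂V₂/∂t = 8*s*t - s + 18*t^2
∇·V = 8*s*t - s + 18*t^2 - 5
At (1, 1): 20.

20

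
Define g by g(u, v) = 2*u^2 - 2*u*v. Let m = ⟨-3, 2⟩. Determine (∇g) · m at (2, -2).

∂g/∂u = 4*u - 2*v
∂g/∂v = -2*u
∇g at (2, -2) = (12, -4)
∇g · m = (12)(-3) + (-4)(2) = -44

-44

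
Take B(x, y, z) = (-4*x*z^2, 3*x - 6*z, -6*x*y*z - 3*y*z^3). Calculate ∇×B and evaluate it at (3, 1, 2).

(-54, -36, 3)

(∇×B)₁ = ∂B₃/∂y − ∂B₂/∂z = -6*x*z - 3*z^3 + 6
(∇×B)₂ = ∂B₁/∂z − ∂B₃/∂x = -8*x*z + 6*y*z
(∇×B)₃ = ∂B₂/∂x − ∂B₁/∂y = 3
∇×B = (-6*x*z - 3*z^3 + 6, -8*x*z + 6*y*z, 3)
At (3, 1, 2): (-54, -36, 3).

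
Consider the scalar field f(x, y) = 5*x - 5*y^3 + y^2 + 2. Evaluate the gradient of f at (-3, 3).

∂f/∂x = 5
∂f/∂y = -15*y^2 + 2*y
∇f = (5, -15*y^2 + 2*y)
At (-3, 3): (5, -129).

(5, -129)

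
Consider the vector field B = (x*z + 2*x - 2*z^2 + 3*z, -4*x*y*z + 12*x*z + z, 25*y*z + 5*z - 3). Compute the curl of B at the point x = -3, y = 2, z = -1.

(-14, 4, -4)

(∇×B)₁ = ∂B₃/∂y − ∂B₂/∂z = 4*x*y - 12*x + 25*z - 1
(∇×B)₂ = ∂B₁/∂z − ∂B₃/∂x = x - 4*z + 3
(∇×B)₃ = ∂B₂/∂x − ∂B₁/∂y = -4*y*z + 12*z
∇×B = (4*x*y - 12*x + 25*z - 1, x - 4*z + 3, -4*y*z + 12*z)
At (-3, 2, -1): (-14, 4, -4).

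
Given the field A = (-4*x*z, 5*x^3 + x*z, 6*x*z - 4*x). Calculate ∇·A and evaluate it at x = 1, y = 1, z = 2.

-2

∂A₁/∂x = -4*z
∂A₂/∂y = 0
∂A₃/∂z = 6*x
∇·A = 6*x - 4*z
At (1, 1, 2): -2.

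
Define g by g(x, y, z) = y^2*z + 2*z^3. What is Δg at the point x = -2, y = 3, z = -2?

∂²g/∂x² = 0
∂²g/∂y² = 2*z
∂²g/∂z² = 12*z
∇²g = 14*z
At (-2, 3, -2): -28.

-28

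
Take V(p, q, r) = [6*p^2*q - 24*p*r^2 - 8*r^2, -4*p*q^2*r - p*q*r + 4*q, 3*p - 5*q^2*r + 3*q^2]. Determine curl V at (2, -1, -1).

(-10, 109, -21)

(∇×V)₁ = ∂V₃/∂q − ∂V₂/∂r = 4*p*q^2 + p*q - 10*q*r + 6*q
(∇×V)₂ = ∂V₁/∂r − ∂V₃/∂p = -48*p*r - 16*r - 3
(∇×V)₃ = ∂V₂/∂p − ∂V₁/∂q = -6*p^2 - 4*q^2*r - q*r
∇×V = (4*p*q^2 + p*q - 10*q*r + 6*q, -48*p*r - 16*r - 3, -6*p^2 - 4*q^2*r - q*r)
At (2, -1, -1): (-10, 109, -21).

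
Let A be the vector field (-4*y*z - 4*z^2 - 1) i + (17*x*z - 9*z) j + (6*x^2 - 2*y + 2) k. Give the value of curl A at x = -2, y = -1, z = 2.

(41, 12, 42)

(∇×A)₁ = ∂A₃/∂y − ∂A₂/∂z = -17*x + 7
(∇×A)₂ = ∂A₁/∂z − ∂A₃/∂x = -12*x - 4*y - 8*z
(∇×A)₃ = ∂A₂/∂x − ∂A₁/∂y = 21*z
∇×A = (-17*x + 7, -12*x - 4*y - 8*z, 21*z)
At (-2, -1, 2): (41, 12, 42).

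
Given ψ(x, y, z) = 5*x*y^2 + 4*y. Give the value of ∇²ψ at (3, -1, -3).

30

∂²ψ/∂x² = 0
∂²ψ/∂y² = 10*x
∂²ψ/∂z² = 0
∇²ψ = 10*x
At (3, -1, -3): 30.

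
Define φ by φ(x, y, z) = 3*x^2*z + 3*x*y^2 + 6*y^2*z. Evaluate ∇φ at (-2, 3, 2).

∂φ/∂x = 6*x*z + 3*y^2
∂φ/∂y = 6*x*y + 12*y*z
∂φ/∂z = 3*x^2 + 6*y^2
∇φ = (6*x*z + 3*y^2, 6*x*y + 12*y*z, 3*x^2 + 6*y^2)
At (-2, 3, 2): (3, 36, 66).

(3, 36, 66)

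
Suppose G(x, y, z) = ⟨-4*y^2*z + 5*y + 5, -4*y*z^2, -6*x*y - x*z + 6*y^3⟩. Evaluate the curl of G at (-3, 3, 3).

(∇×G)₁ = ∂G₃/∂y − ∂G₂/∂z = -6*x + 18*y^2 + 8*y*z
(∇×G)₂ = ∂G₁/∂z − ∂G₃/∂x = -4*y^2 + 6*y + z
(∇×G)₃ = ∂G₂/∂x − ∂G₁/∂y = 8*y*z - 5
∇×G = (-6*x + 18*y^2 + 8*y*z, -4*y^2 + 6*y + z, 8*y*z - 5)
At (-3, 3, 3): (252, -15, 67).

(252, -15, 67)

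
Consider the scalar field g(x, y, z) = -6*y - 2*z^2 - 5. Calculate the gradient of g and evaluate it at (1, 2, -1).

(0, -6, 4)

∂g/∂x = 0
∂g/∂y = -6
∂g/∂z = -4*z
∇g = (0, -6, -4*z)
At (1, 2, -1): (0, -6, 4).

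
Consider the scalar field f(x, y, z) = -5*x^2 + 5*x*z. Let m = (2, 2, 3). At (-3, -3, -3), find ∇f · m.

∂f/∂x = -10*x + 5*z
∂f/∂y = 0
∂f/∂z = 5*x
∇f at (-3, -3, -3) = (15, 0, -15)
∇f · m = (15)(2) + (0)(2) + (-15)(3) = -15

-15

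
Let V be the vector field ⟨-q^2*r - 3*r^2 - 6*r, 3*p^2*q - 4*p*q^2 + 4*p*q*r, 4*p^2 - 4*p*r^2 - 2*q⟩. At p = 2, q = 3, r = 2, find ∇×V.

(-26, -27, 36)

(∇×V)₁ = ∂V₃/∂q − ∂V₂/∂r = -4*p*q - 2
(∇×V)₂ = ∂V₁/∂r − ∂V₃/∂p = -8*p - q^2 + 4*r^2 - 6*r - 6
(∇×V)₃ = ∂V₂/∂p − ∂V₁/∂q = 6*p*q - 4*q^2 + 6*q*r
∇×V = (-4*p*q - 2, -8*p - q^2 + 4*r^2 - 6*r - 6, 6*p*q - 4*q^2 + 6*q*r)
At (2, 3, 2): (-26, -27, 36).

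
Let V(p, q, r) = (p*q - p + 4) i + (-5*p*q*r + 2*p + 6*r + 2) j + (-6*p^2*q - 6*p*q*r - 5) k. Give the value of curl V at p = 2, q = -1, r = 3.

(-76, -42, 15)

(∇×V)₁ = ∂V₃/∂q − ∂V₂/∂r = -6*p^2 + 5*p*q - 6*p*r - 6
(∇×V)₂ = ∂V₁/∂r − ∂V₃/∂p = 12*p*q + 6*q*r
(∇×V)₃ = ∂V₂/∂p − ∂V₁/∂q = -p - 5*q*r + 2
∇×V = (-6*p^2 + 5*p*q - 6*p*r - 6, 12*p*q + 6*q*r, -p - 5*q*r + 2)
At (2, -1, 3): (-76, -42, 15).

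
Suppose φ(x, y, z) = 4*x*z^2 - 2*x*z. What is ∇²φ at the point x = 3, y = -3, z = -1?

24

∂²φ/∂x² = 0
∂²φ/∂y² = 0
∂²φ/∂z² = 8*x
∇²φ = 8*x
At (3, -3, -1): 24.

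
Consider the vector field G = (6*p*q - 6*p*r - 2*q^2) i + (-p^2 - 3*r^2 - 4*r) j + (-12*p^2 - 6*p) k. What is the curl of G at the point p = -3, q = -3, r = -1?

(-2, -48, 12)

(∇×G)₁ = ∂G₃/∂q − ∂G₂/∂r = 6*r + 4
(∇×G)₂ = ∂G₁/∂r − ∂G₃/∂p = 18*p + 6
(∇×G)₃ = ∂G₂/∂p − ∂G₁/∂q = -8*p + 4*q
∇×G = (6*r + 4, 18*p + 6, -8*p + 4*q)
At (-3, -3, -1): (-2, -48, 12).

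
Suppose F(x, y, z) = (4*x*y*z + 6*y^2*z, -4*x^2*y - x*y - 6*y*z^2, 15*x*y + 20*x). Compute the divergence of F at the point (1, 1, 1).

∂F₁/∂x = 4*y*z
∂F₂/∂y = -4*x^2 - x - 6*z^2
∂F₃/∂z = 0
∇·F = -4*x^2 - x + 4*y*z - 6*z^2
At (1, 1, 1): -7.

-7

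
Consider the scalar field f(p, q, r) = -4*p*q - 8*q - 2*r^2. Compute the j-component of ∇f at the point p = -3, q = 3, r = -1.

4

(∇f)_2 = ∂f/∂q = -4*p - 8
At (-3, 3, -1): 4.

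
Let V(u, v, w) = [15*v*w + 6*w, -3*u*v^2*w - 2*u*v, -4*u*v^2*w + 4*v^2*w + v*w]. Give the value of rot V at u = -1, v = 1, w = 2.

(31, 29, -38)

(∇×V)₁ = ∂V₃/∂v − ∂V₂/∂w = 3*u*v^2 - 8*u*v*w + 8*v*w + w
(∇×V)₂ = ∂V₁/∂w − ∂V₃/∂u = 4*v^2*w + 15*v + 6
(∇×V)₃ = ∂V₂/∂u − ∂V₁/∂v = -3*v^2*w - 2*v - 15*w
∇×V = (3*u*v^2 - 8*u*v*w + 8*v*w + w, 4*v^2*w + 15*v + 6, -3*v^2*w - 2*v - 15*w)
At (-1, 1, 2): (31, 29, -38).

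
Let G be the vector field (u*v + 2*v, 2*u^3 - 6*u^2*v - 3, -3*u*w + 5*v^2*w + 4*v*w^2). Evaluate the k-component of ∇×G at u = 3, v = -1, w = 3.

(∇×G)_3 = ∂G₂/∂u − ∂G₁/∂v
= 6*u^2 - 12*u*v − (u + 2)
= 6*u^2 - 12*u*v - u - 2
At (3, -1, 3): 85.

85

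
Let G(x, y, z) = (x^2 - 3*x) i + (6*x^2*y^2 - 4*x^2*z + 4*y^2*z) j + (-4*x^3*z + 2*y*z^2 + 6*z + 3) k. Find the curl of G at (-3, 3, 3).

(∇×G)₁ = ∂G₃/∂y − ∂G₂/∂z = 4*x^2 - 4*y^2 + 2*z^2
(∇×G)₂ = ∂G₁/∂z − ∂G₃/∂x = 12*x^2*z
(∇×G)₃ = ∂G₂/∂x − ∂G₁/∂y = 12*x*y^2 - 8*x*z
∇×G = (4*x^2 - 4*y^2 + 2*z^2, 12*x^2*z, 12*x*y^2 - 8*x*z)
At (-3, 3, 3): (18, 324, -252).

(18, 324, -252)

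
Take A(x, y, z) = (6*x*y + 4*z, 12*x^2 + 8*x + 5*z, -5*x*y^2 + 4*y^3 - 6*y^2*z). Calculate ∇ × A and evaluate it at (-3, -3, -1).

(-23, 49, -46)

(∇×A)₁ = ∂A₃/∂y − ∂A₂/∂z = -10*x*y + 12*y^2 - 12*y*z - 5
(∇×A)₂ = ∂A₁/∂z − ∂A₃/∂x = 5*y^2 + 4
(∇×A)₃ = ∂A₂/∂x − ∂A₁/∂y = 18*x + 8
∇×A = (-10*x*y + 12*y^2 - 12*y*z - 5, 5*y^2 + 4, 18*x + 8)
At (-3, -3, -1): (-23, 49, -46).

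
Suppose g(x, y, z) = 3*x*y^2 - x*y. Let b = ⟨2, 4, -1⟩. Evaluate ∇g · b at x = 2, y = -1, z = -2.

∂g/∂x = 3*y^2 - y
∂g/∂y = 6*x*y - x
∂g/∂z = 0
∇g at (2, -1, -2) = (4, -14, 0)
∇g · b = (4)(2) + (-14)(4) + (0)(-1) = -48

-48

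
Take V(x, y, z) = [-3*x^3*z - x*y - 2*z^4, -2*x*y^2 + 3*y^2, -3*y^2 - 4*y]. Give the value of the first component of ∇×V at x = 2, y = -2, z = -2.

8

(∇×V)_1 = ∂V₃/∂y − ∂V₂/∂z
= -6*y - 4 − (0)
= -6*y - 4
At (2, -2, -2): 8.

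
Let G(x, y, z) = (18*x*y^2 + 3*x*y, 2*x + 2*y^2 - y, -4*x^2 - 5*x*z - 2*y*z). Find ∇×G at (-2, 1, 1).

(-2, -11, 80)

(∇×G)₁ = ∂G₃/∂y − ∂G₂/∂z = -2*z
(∇×G)₂ = ∂G₁/∂z − ∂G₃/∂x = 8*x + 5*z
(∇×G)₃ = ∂G₂/∂x − ∂G₁/∂y = -36*x*y - 3*x + 2
∇×G = (-2*z, 8*x + 5*z, -36*x*y - 3*x + 2)
At (-2, 1, 1): (-2, -11, 80).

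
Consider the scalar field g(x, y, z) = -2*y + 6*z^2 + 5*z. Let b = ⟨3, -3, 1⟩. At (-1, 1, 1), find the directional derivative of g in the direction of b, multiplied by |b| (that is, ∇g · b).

∂g/∂x = 0
∂g/∂y = -2
∂g/∂z = 12*z + 5
∇g at (-1, 1, 1) = (0, -2, 17)
∇g · b = (0)(3) + (-2)(-3) + (17)(1) = 23

23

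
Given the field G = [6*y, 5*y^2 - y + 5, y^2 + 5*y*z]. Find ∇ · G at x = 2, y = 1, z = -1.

∂G₁/∂x = 0
∂G₂/∂y = 10*y - 1
∂G₃/∂z = 5*y
∇·G = 15*y - 1
At (2, 1, -1): 14.

14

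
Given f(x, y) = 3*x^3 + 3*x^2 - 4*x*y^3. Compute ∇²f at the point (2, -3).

186

∂²f/∂x² = 6*(3*x + 1)
∂²f/∂y² = -24*x*y
∇²f = -24*x*y + 18*x + 6
At (2, -3): 186.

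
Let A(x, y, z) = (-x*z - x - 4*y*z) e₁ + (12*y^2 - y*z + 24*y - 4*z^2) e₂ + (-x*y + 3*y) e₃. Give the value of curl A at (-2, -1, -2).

(∇×A)₁ = ∂A₃/∂y − ∂A₂/∂z = -x + y + 8*z + 3
(∇×A)₂ = ∂A₁/∂z − ∂A₃/∂x = -x - 3*y
(∇×A)₃ = ∂A₂/∂x − ∂A₁/∂y = 4*z
∇×A = (-x + y + 8*z + 3, -x - 3*y, 4*z)
At (-2, -1, -2): (-12, 5, -8).

(-12, 5, -8)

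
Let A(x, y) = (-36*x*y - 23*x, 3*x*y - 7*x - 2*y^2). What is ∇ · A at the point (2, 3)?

-137

∂A₁/∂x = -36*y - 23
∂A₂/∂y = 3*x - 4*y
∇·A = 3*x - 40*y - 23
At (2, 3): -137.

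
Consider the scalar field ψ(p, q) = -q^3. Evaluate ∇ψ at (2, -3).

∂ψ/∂p = 0
∂ψ/∂q = -3*q^2
∇ψ = (0, -3*q^2)
At (2, -3): (0, -27).

(0, -27)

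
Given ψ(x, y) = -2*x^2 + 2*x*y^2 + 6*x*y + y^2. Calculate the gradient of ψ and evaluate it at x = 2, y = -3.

(-8, -18)

∂ψ/∂x = -4*x + 2*y^2 + 6*y
∂ψ/∂y = 4*x*y + 6*x + 2*y
∇ψ = (-4*x + 2*y^2 + 6*y, 4*x*y + 6*x + 2*y)
At (2, -3): (-8, -18).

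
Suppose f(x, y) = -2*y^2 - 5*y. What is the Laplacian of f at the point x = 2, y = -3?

-4

∂²f/∂x² = 0
∂²f/∂y² = -4
∇²f = -4
At (2, -3): -4.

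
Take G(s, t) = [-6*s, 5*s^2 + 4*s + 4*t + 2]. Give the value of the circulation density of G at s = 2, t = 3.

∂G₂/∂s = 10*s + 4
∂G₁/∂t = 0
Scalar curl = 10*s + 4
At (2, 3): 24.

24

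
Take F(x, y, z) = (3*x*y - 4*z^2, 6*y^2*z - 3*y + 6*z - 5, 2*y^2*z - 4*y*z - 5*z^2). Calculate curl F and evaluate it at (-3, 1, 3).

(∇×F)₁ = ∂F₃/∂y − ∂F₂/∂z = -6*y^2 + 4*y*z - 4*z - 6
(∇×F)₂ = ∂F₁/∂z − ∂F₃/∂x = -8*z
(∇×F)₃ = ∂F₂/∂x − ∂F₁/∂y = -3*x
∇×F = (-6*y^2 + 4*y*z - 4*z - 6, -8*z, -3*x)
At (-3, 1, 3): (-12, -24, 9).

(-12, -24, 9)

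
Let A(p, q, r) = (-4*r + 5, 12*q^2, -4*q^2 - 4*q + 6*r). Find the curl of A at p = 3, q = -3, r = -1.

(20, -4, 0)

(∇×A)₁ = ∂A₃/∂q − ∂A₂/∂r = -8*q - 4
(∇×A)₂ = ∂A₁/∂r − ∂A₃/∂p = -4
(∇×A)₃ = ∂A₂/∂p − ∂A₁/∂q = 0
∇×A = (-8*q - 4, -4, 0)
At (3, -3, -1): (20, -4, 0).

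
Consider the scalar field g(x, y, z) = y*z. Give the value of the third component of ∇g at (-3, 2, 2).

(∇g)_3 = ∂g/∂z = y
At (-3, 2, 2): 2.

2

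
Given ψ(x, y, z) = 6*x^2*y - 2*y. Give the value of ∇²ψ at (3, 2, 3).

24

∂²ψ/∂x² = 12*y
∂²ψ/∂y² = 0
∂²ψ/∂z² = 0
∇²ψ = 12*y
At (3, 2, 3): 24.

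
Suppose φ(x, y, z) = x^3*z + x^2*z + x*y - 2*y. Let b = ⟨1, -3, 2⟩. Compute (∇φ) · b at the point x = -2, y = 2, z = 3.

∂φ/∂x = 3*x^2*z + 2*x*z + y
∂φ/∂y = x - 2
∂φ/∂z = x^3 + x^2
∇φ at (-2, 2, 3) = (26, -4, -4)
∇φ · b = (26)(1) + (-4)(-3) + (-4)(2) = 30

30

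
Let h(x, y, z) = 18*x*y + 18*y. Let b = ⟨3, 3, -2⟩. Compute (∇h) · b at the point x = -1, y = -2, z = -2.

-108

∂h/∂x = 18*y
∂h/∂y = 18*x + 18
∂h/∂z = 0
∇h at (-1, -2, -2) = (-36, 0, 0)
∇h · b = (-36)(3) + (0)(3) + (0)(-2) = -108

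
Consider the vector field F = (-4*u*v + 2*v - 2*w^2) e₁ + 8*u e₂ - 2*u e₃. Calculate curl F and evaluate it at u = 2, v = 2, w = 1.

(∇×F)₁ = ∂F₃/∂v − ∂F₂/∂w = 0
(∇×F)₂ = ∂F₁/∂w − ∂F₃/∂u = -4*w + 2
(∇×F)₃ = ∂F₂/∂u − ∂F₁/∂v = 4*u + 6
∇×F = (0, -4*w + 2, 4*u + 6)
At (2, 2, 1): (0, -2, 14).

(0, -2, 14)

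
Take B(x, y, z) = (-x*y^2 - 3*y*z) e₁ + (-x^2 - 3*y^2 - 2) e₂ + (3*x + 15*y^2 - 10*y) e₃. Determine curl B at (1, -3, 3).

(-100, 6, 1)

(∇×B)₁ = ∂B₃/∂y − ∂B₂/∂z = 30*y - 10
(∇×B)₂ = ∂B₁/∂z − ∂B₃/∂x = -3*y - 3
(∇×B)₃ = ∂B₂/∂x − ∂B₁/∂y = 2*x*y - 2*x + 3*z
∇×B = (30*y - 10, -3*y - 3, 2*x*y - 2*x + 3*z)
At (1, -3, 3): (-100, 6, 1).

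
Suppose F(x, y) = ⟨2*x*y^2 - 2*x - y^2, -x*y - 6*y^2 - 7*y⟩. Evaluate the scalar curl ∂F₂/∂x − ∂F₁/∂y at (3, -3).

33

∂F₂/∂x = -y
∂F₁/∂y = 4*x*y - 2*y
Scalar curl = -4*x*y + y
At (3, -3): 33.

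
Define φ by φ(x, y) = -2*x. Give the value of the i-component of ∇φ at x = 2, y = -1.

-2

(∇φ)_1 = ∂φ/∂x = -2
At (2, -1): -2.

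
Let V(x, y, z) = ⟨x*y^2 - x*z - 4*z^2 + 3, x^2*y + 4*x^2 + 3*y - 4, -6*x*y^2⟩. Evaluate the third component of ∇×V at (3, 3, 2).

24

(∇×V)_3 = ∂V₂/∂x − ∂V₁/∂y
= 2*x*y + 8*x − (2*x*y)
= 8*x
At (3, 3, 2): 24.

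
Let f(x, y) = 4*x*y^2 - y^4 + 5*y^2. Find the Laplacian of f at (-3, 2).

-62

∂²f/∂x² = 0
∂²f/∂y² = 2*(4*x - 6*y^2 + 5)
∇²f = 8*x - 12*y^2 + 10
At (-3, 2): -62.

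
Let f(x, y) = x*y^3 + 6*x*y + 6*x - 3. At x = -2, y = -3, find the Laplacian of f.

36

∂²f/∂x² = 0
∂²f/∂y² = 6*x*y
∇²f = 6*x*y
At (-2, -3): 36.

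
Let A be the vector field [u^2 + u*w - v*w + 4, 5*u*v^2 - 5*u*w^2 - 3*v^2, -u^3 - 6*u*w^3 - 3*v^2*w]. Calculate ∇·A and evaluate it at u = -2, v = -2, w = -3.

357

∂A₁/∂u = 2*u + w
∂A₂/∂v = 10*u*v - 6*v
∂A₃/∂w = -18*u*w^2 - 3*v^2
∇·A = 10*u*v - 18*u*w^2 + 2*u - 3*v^2 - 6*v + w
At (-2, -2, -3): 357.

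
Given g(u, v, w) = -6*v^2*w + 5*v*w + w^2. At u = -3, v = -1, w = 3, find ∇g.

∂g/∂u = 0
∂g/∂v = -12*v*w + 5*w
∂g/∂w = -6*v^2 + 5*v + 2*w
∇g = (0, -12*v*w + 5*w, -6*v^2 + 5*v + 2*w)
At (-3, -1, 3): (0, 51, -5).

(0, 51, -5)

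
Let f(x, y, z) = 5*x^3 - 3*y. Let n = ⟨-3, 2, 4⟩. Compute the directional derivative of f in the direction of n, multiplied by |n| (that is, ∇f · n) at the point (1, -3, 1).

∂f/∂x = 15*x^2
∂f/∂y = -3
∂f/∂z = 0
∇f at (1, -3, 1) = (15, -3, 0)
∇f · n = (15)(-3) + (-3)(2) + (0)(4) = -51

-51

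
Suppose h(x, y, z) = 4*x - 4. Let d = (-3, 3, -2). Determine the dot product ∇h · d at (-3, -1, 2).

-12

∂h/∂x = 4
∂h/∂y = 0
∂h/∂z = 0
∇h at (-3, -1, 2) = (4, 0, 0)
∇h · d = (4)(-3) + (0)(3) + (0)(-2) = -12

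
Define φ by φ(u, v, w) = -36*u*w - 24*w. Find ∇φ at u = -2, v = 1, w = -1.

(36, 0, 48)

∂φ/∂u = -36*w
∂φ/∂v = 0
∂φ/∂w = -36*u - 24
∇φ = (-36*w, 0, -36*u - 24)
At (-2, 1, -1): (36, 0, 48).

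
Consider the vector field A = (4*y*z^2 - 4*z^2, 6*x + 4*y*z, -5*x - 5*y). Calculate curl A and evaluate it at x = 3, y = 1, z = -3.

(-9, 5, -30)

(∇×A)₁ = ∂A₃/∂y − ∂A₂/∂z = -4*y - 5
(∇×A)₂ = ∂A₁/∂z − ∂A₃/∂x = 8*y*z - 8*z + 5
(∇×A)₃ = ∂A₂/∂x − ∂A₁/∂y = -4*z^2 + 6
∇×A = (-4*y - 5, 8*y*z - 8*z + 5, -4*z^2 + 6)
At (3, 1, -3): (-9, 5, -30).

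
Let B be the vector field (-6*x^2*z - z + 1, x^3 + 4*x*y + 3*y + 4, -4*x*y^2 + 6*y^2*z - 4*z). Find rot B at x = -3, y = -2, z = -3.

(24, -39, 19)

(∇×B)₁ = ∂B₃/∂y − ∂B₂/∂z = -8*x*y + 12*y*z
(∇×B)₂ = ∂B₁/∂z − ∂B₃/∂x = -6*x^2 + 4*y^2 - 1
(∇×B)₃ = ∂B₂/∂x − ∂B₁/∂y = 3*x^2 + 4*y
∇×B = (-8*x*y + 12*y*z, -6*x^2 + 4*y^2 - 1, 3*x^2 + 4*y)
At (-3, -2, -3): (24, -39, 19).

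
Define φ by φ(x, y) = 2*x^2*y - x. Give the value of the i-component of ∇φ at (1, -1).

(∇φ)_1 = ∂φ/∂x = 4*x*y - 1
At (1, -1): -5.

-5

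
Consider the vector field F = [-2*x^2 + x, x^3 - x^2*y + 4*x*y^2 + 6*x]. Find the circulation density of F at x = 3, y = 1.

∂F₂/∂x = 3*x^2 - 2*x*y + 4*y^2 + 6
∂F₁/∂y = 0
Scalar curl = 3*x^2 - 2*x*y + 4*y^2 + 6
At (3, 1): 31.

31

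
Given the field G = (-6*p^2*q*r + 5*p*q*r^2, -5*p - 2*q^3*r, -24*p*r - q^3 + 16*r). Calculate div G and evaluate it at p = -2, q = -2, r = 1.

-18

∂G₁/∂p = -12*p*q*r + 5*q*r^2
∂G₂/∂q = -6*q^2*r
∂G₃/∂r = -24*p + 16
∇·G = -12*p*q*r - 24*p - 6*q^2*r + 5*q*r^2 + 16
At (-2, -2, 1): -18.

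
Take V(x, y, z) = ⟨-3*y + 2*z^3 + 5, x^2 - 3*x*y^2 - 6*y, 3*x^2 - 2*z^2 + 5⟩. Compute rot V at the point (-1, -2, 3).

(0, 60, -11)

(∇×V)₁ = ∂V₃/∂y − ∂V₂/∂z = 0
(∇×V)₂ = ∂V₁/∂z − ∂V₃/∂x = -6*x + 6*z^2
(∇×V)₃ = ∂V₂/∂x − ∂V₁/∂y = 2*x - 3*y^2 + 3
∇×V = (0, -6*x + 6*z^2, 2*x - 3*y^2 + 3)
At (-1, -2, 3): (0, 60, -11).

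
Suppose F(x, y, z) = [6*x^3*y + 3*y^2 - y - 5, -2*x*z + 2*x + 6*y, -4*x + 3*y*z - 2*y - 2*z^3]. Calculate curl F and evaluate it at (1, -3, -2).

(-6, 4, 19)

(∇×F)₁ = ∂F₃/∂y − ∂F₂/∂z = 2*x + 3*z - 2
(∇×F)₂ = ∂F₁/∂z − ∂F₃/∂x = 4
(∇×F)₃ = ∂F₂/∂x − ∂F₁/∂y = -6*x^3 - 6*y - 2*z + 3
∇×F = (2*x + 3*z - 2, 4, -6*x^3 - 6*y - 2*z + 3)
At (1, -3, -2): (-6, 4, 19).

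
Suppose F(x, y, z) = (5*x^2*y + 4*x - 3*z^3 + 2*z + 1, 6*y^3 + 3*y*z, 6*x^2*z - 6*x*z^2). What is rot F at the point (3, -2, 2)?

(∇×F)₁ = ∂F₃/∂y − ∂F₂/∂z = -3*y
(∇×F)₂ = ∂F₁/∂z − ∂F₃/∂x = -12*x*z - 3*z^2 + 2
(∇×F)₃ = ∂F₂/∂x − ∂F₁/∂y = -5*x^2
∇×F = (-3*y, -12*x*z - 3*z^2 + 2, -5*x^2)
At (3, -2, 2): (6, -82, -45).

(6, -82, -45)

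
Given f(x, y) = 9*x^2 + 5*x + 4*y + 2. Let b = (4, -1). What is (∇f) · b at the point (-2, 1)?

∂f/∂x = 18*x + 5
∂f/∂y = 4
∇f at (-2, 1) = (-31, 4)
∇f · b = (-31)(4) + (4)(-1) = -128

-128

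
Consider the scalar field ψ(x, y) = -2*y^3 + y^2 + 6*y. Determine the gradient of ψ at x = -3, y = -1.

(0, -2)

∂ψ/∂x = 0
∂ψ/∂y = -6*y^2 + 2*y + 6
∇ψ = (0, -6*y^2 + 2*y + 6)
At (-3, -1): (0, -2).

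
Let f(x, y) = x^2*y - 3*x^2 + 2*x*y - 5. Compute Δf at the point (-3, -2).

∂²f/∂x² = 2*(y - 3)
∂²f/∂y² = 0
∇²f = 2*y - 6
At (-3, -2): -10.

-10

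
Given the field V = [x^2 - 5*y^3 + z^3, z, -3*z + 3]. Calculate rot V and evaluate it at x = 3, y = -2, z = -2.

(-1, 12, 60)

(∇×V)₁ = ∂V₃/∂y − ∂V₂/∂z = -1
(∇×V)₂ = ∂V₁/∂z − ∂V₃/∂x = 3*z^2
(∇×V)₃ = ∂V₂/∂x − ∂V₁/∂y = 15*y^2
∇×V = (-1, 3*z^2, 15*y^2)
At (3, -2, -2): (-1, 12, 60).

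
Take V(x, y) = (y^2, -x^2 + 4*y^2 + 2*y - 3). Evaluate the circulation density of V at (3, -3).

∂V₂/∂x = -2*x
∂V₁/∂y = 2*y
Scalar curl = -2*x - 2*y
At (3, -3): 0.

0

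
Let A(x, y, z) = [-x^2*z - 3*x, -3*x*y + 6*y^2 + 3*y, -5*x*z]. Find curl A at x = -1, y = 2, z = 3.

(0, 14, -6)

(∇×A)₁ = ∂A₃/∂y − ∂A₂/∂z = 0
(∇×A)₂ = ∂A₁/∂z − ∂A₃/∂x = -x^2 + 5*z
(∇×A)₃ = ∂A₂/∂x − ∂A₁/∂y = -3*y
∇×A = (0, -x^2 + 5*z, -3*y)
At (-1, 2, 3): (0, 14, -6).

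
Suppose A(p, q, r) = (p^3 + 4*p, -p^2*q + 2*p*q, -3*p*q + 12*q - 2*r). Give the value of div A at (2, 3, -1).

14

∂A₁/∂p = 3*p^2 + 4
∂A₂/∂q = -p^2 + 2*p
∂A₃/∂r = -2
∇·A = 2*p^2 + 2*p + 2
At (2, 3, -1): 14.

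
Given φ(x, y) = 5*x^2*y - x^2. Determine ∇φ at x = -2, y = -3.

∂φ/∂x = 10*x*y - 2*x
∂φ/∂y = 5*x^2
∇φ = (10*x*y - 2*x, 5*x^2)
At (-2, -3): (64, 20).

(64, 20)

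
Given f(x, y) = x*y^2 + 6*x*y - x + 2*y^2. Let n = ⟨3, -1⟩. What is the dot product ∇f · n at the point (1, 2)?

27

∂f/∂x = y^2 + 6*y - 1
∂f/∂y = 2*x*y + 6*x + 4*y
∇f at (1, 2) = (15, 18)
∇f · n = (15)(3) + (18)(-1) = 27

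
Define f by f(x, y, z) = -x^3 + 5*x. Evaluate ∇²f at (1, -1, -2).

∂²f/∂x² = -6*x
∂²f/∂y² = 0
∂²f/∂z² = 0
∇²f = -6*x
At (1, -1, -2): -6.

-6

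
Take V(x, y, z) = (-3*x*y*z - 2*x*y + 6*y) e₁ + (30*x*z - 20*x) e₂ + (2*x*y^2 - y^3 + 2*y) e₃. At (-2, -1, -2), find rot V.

(67, -8, -78)

(∇×V)₁ = ∂V₃/∂y − ∂V₂/∂z = 4*x*y - 30*x - 3*y^2 + 2
(∇×V)₂ = ∂V₁/∂z − ∂V₃/∂x = -3*x*y - 2*y^2
(∇×V)₃ = ∂V₂/∂x − ∂V₁/∂y = 3*x*z + 2*x + 30*z - 26
∇×V = (4*x*y - 30*x - 3*y^2 + 2, -3*x*y - 2*y^2, 3*x*z + 2*x + 30*z - 26)
At (-2, -1, -2): (67, -8, -78).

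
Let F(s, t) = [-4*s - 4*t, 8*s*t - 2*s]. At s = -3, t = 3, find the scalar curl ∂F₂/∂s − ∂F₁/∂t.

∂F₂/∂s = 8*t - 2
∂F₁/∂t = -4
Scalar curl = 8*t + 2
At (-3, 3): 26.

26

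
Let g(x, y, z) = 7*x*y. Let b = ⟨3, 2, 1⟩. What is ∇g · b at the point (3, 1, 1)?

∂g/∂x = 7*y
∂g/∂y = 7*x
∂g/∂z = 0
∇g at (3, 1, 1) = (7, 21, 0)
∇g · b = (7)(3) + (21)(2) + (0)(1) = 63

63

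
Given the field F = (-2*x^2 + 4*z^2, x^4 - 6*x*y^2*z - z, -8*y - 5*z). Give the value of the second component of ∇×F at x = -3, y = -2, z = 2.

(∇×F)_2 = ∂F₁/∂z − ∂F₃/∂x
= 8*z − (0)
= 8*z
At (-3, -2, 2): 16.

16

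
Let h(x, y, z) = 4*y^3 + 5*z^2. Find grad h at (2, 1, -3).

∂h/∂x = 0
∂h/∂y = 12*y^2
∂h/∂z = 10*z
∇h = (0, 12*y^2, 10*z)
At (2, 1, -3): (0, 12, -30).

(0, 12, -30)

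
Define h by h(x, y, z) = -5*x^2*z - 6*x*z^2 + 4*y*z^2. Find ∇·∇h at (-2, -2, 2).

-12

∂²h/∂x² = -10*z
∂²h/∂y² = 0
∂²h/∂z² = 4*(-3*x + 2*y)
∇²h = -12*x + 8*y - 10*z
At (-2, -2, 2): -12.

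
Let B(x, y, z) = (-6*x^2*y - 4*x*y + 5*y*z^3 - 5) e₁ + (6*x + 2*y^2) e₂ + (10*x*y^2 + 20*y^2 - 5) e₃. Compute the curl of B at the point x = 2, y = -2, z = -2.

(∇×B)₁ = ∂B₃/∂y − ∂B₂/∂z = 20*x*y + 40*y
(∇×B)₂ = ∂B₁/∂z − ∂B₃/∂x = -10*y^2 + 15*y*z^2
(∇×B)₃ = ∂B₂/∂x − ∂B₁/∂y = 6*x^2 + 4*x - 5*z^3 + 6
∇×B = (20*x*y + 40*y, -10*y^2 + 15*y*z^2, 6*x^2 + 4*x - 5*z^3 + 6)
At (2, -2, -2): (-160, -160, 78).

(-160, -160, 78)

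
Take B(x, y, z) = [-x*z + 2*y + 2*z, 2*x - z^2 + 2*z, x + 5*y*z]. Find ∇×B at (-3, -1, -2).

(-16, 4, 0)

(∇×B)₁ = ∂B₃/∂y − ∂B₂/∂z = 7*z - 2
(∇×B)₂ = ∂B₁/∂z − ∂B₃/∂x = -x + 1
(∇×B)₃ = ∂B₂/∂x − ∂B₁/∂y = 0
∇×B = (7*z - 2, -x + 1, 0)
At (-3, -1, -2): (-16, 4, 0).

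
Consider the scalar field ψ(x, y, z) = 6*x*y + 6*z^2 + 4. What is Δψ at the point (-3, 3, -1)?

12

∂²ψ/∂x² = 0
∂²ψ/∂y² = 0
∂²ψ/∂z² = 12
∇²ψ = 12
At (-3, 3, -1): 12.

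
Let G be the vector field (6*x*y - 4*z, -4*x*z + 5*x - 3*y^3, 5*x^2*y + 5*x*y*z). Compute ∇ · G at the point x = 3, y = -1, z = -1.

∂G₁/∂x = 6*y
∂G₂/∂y = -9*y^2
∂G₃/∂z = 5*x*y
∇·G = 5*x*y - 9*y^2 + 6*y
At (3, -1, -1): -30.

-30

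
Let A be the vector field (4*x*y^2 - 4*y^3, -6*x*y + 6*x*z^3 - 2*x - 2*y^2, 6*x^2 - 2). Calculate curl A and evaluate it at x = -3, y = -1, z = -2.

(216, 36, -56)

(∇×A)₁ = ∂A₃/∂y − ∂A₂/∂z = -18*x*z^2
(∇×A)₂ = ∂A₁/∂z − ∂A₃/∂x = -12*x
(∇×A)₃ = ∂A₂/∂x − ∂A₁/∂y = -8*x*y + 12*y^2 - 6*y + 6*z^3 - 2
∇×A = (-18*x*z^2, -12*x, -8*x*y + 12*y^2 - 6*y + 6*z^3 - 2)
At (-3, -1, -2): (216, 36, -56).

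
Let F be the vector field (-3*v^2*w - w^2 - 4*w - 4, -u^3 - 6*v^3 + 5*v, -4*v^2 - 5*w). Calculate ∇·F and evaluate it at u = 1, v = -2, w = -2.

-72

∂F₁/∂u = 0
∂F₂/∂v = -18*v^2 + 5
∂F₃/∂w = -5
∇·F = -18*v^2
At (1, -2, -2): -72.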